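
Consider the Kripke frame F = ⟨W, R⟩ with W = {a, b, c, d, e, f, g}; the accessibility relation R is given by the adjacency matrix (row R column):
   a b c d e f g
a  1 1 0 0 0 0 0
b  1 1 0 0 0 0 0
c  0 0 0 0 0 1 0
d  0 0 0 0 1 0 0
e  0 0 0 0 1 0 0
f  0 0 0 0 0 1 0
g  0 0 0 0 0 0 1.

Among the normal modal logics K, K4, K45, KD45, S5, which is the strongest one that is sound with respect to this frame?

Transitive (axiom 4): yes — every two-step R-path is closed by a direct edge.
Euclidean (axiom 5): yes — any two successors of a common world are R-related.
Serial (axiom D): yes — every world has a successor (e.g. a R a).
Reflexive (axiom T): no — c is not related to itself.
So F validates K, K4, K45, KD45; S5 would additionally require R to be reflexive. The strongest is KD45.

KD45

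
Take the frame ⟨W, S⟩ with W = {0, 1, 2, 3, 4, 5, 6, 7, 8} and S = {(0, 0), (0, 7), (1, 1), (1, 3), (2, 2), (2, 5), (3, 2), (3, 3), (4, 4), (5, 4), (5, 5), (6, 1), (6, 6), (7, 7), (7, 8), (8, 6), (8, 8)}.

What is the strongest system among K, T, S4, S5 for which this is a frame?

Reflexive (axiom T): yes — every world is S-related to itself.
Transitive (axiom 4): no — 0 S 7 and 7 S 8, but not 0 S 8.
Euclidean (axiom 5): no — 0 S 7 and 0 S 0, but not 7 S 0.
So F validates K, T; S4 would additionally require S to be transitive. The strongest is T.

T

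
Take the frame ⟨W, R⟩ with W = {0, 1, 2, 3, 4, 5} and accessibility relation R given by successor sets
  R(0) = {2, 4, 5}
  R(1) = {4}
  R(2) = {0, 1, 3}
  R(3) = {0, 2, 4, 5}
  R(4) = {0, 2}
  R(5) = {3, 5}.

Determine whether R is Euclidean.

No

Euclidean: no — 0 R 2 and 0 R 4, but not 2 R 4.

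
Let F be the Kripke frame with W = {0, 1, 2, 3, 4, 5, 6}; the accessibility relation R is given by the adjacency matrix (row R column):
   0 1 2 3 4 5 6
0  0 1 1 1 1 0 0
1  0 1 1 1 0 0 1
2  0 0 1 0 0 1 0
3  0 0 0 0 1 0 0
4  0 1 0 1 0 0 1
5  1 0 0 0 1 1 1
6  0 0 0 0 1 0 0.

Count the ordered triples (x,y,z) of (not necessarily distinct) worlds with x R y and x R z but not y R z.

38

Enumerating: (0,1,4), (0,2,1), (0,2,3), (0,2,4), (0,3,1), (0,3,2), (0,3,3), (0,4,2), (0,4,4), (1,2,1), (1,2,3), (1,2,6), … and 26 more.
Total: 38.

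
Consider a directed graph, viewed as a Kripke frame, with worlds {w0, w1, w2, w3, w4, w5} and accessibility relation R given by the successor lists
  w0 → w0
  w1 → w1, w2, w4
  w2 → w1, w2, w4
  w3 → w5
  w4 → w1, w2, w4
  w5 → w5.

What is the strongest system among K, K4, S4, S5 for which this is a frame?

Transitive (axiom 4): yes — every two-step R-path is closed by a direct edge.
Reflexive (axiom T): no — w3 is not related to itself.
Euclidean (axiom 5): yes — any two successors of a common world are R-related.
So F validates K, K4; S4 would additionally require R to be reflexive. The strongest is K4.

K4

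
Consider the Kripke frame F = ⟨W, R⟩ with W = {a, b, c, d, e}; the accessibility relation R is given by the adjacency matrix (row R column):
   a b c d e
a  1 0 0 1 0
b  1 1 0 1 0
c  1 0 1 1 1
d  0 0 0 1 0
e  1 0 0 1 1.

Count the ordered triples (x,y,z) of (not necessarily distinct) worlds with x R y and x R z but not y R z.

Enumerating: (a,d,a), (b,a,b), (b,d,a), (b,d,b), (c,a,c), (c,a,e), (c,d,a), (c,d,c), (c,d,e), (c,e,c), (e,a,e), (e,d,a), (e,d,e).

13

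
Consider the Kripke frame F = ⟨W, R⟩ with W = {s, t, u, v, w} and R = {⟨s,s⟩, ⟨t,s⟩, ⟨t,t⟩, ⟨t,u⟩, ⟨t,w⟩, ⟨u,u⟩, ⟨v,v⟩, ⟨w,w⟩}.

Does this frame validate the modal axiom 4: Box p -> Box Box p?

Axiom 4 corresponds to the accessibility relation being transitive.
Transitive: yes — every two-step R-path is closed by a direct edge.

Yes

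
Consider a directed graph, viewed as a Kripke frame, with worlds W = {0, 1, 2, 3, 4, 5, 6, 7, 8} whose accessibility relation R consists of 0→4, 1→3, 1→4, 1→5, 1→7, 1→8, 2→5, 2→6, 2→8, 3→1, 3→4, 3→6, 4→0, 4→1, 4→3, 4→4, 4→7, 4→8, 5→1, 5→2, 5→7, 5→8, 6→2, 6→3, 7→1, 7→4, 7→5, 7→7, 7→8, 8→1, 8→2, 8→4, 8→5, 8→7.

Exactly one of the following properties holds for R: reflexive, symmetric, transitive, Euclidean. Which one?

symmetric

Reflexive: no — 0 is not related to itself.
Symmetric: yes — every pair in R has its reverse in R.
Transitive: no — 0 R 4 and 4 R 1, but not 0 R 1.
Euclidean: no — 1 R 3 and 1 R 5, but not 3 R 5.
Only symmetric holds.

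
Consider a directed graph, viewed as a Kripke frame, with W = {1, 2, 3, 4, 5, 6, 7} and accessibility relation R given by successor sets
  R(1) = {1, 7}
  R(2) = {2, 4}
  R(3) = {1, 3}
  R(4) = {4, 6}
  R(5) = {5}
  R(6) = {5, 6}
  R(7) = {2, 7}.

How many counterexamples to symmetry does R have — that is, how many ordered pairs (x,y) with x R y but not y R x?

6

Enumerating: (1,7), (2,4), (3,1), (4,6), (6,5), (7,2).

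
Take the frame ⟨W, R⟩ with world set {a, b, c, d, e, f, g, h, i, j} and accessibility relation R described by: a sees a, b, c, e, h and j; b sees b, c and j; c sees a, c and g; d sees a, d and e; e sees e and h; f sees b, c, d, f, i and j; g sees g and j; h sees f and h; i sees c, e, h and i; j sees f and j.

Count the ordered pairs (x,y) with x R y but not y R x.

Enumerating: (a,b), (a,e), (a,h), (a,j), (b,c), (b,j), (c,g), (d,a), (d,e), (e,h), (f,b), (f,c), … and 7 more.
Total: 19.

19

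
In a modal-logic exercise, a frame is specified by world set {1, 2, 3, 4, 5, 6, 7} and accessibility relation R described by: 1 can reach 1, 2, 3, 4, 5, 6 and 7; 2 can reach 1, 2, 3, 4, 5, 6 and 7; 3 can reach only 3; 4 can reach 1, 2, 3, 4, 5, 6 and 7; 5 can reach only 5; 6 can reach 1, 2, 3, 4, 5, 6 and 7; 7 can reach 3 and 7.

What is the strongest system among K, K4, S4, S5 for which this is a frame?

S4

Transitive (axiom 4): yes — every two-step R-path is closed by a direct edge.
Reflexive (axiom T): yes — every world is R-related to itself.
Euclidean (axiom 5): no — 1 R 3 and 1 R 2, but not 3 R 2.
So F validates K, K4, S4; S5 would additionally require R to be Euclidean. The strongest is S4.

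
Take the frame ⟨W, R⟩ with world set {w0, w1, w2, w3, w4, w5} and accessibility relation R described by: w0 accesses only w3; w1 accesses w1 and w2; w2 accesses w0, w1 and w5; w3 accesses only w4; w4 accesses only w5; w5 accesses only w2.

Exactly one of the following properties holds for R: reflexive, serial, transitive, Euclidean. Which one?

Reflexive: no — w0 is not related to itself.
Serial: yes — every world has a successor (e.g. w0 R w3).
Transitive: no — w0 R w3 and w3 R w4, but not w0 R w4.
Euclidean: no — w2 R w0 and w2 R w1, but not w0 R w1.
Only serial holds.

serial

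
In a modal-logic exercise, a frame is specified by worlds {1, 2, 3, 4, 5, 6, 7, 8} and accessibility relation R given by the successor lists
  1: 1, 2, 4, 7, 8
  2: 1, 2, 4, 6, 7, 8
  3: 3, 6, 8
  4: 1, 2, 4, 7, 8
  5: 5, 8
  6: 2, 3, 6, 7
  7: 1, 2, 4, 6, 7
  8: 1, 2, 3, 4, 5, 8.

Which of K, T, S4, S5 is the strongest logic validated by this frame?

Reflexive (axiom T): yes — every world is R-related to itself.
Transitive (axiom 4): no — 1 R 2 and 2 R 6, but not 1 R 6.
Euclidean (axiom 5): no — 1 R 7 and 1 R 8, but not 7 R 8.
So F validates K, T; S4 would additionally require R to be transitive. The strongest is T.

T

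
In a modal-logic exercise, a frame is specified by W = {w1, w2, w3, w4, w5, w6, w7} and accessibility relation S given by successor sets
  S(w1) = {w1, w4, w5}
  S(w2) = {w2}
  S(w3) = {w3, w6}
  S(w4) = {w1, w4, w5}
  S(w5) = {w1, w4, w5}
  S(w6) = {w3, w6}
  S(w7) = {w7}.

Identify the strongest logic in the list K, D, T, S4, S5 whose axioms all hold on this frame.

S5

Serial (axiom D): yes — every world has a successor (e.g. w1 S w1).
Reflexive (axiom T): yes — every world is S-related to itself.
Transitive (axiom 4): yes — every two-step S-path is closed by a direct edge.
Euclidean (axiom 5): yes — any two successors of a common world are S-related.
So F validates K, D, T, S4, S5. The strongest is S5.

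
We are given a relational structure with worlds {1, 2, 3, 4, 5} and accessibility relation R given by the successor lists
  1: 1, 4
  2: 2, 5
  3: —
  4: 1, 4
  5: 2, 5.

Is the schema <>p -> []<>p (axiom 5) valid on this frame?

Axiom 5 corresponds to the accessibility relation being Euclidean.
Euclidean: yes — any two successors of a common world are R-related.

Yes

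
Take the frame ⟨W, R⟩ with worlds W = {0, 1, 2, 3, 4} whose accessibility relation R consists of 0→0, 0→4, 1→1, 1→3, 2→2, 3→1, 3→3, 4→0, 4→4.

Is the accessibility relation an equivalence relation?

Yes

Reflexive: yes — every world is R-related to itself.
Symmetric: yes — every pair in R has its reverse in R.
Transitive: yes — every two-step R-path is closed by a direct edge.
So R is an equivalence relation.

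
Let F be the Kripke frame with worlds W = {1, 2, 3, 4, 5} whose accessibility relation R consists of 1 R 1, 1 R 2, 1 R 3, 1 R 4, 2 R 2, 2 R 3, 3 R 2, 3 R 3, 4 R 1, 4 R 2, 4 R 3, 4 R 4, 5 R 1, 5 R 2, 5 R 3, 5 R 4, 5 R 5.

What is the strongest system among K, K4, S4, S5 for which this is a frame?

S4

Transitive (axiom 4): yes — every two-step R-path is closed by a direct edge.
Reflexive (axiom T): yes — every world is R-related to itself.
Euclidean (axiom 5): no — 1 R 2 and 1 R 4, but not 2 R 4.
So F validates K, K4, S4; S5 would additionally require R to be Euclidean. The strongest is S4.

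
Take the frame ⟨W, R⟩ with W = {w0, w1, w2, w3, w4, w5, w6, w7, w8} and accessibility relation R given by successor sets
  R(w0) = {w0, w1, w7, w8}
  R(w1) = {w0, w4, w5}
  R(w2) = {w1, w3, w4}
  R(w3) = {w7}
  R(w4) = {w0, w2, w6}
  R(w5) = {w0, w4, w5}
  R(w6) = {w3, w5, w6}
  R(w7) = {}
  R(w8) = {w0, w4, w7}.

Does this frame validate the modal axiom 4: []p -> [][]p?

Axiom 4 corresponds to the accessibility relation being transitive.
Transitive: no — w0 R w1 and w1 R w4, but not w0 R w4.

No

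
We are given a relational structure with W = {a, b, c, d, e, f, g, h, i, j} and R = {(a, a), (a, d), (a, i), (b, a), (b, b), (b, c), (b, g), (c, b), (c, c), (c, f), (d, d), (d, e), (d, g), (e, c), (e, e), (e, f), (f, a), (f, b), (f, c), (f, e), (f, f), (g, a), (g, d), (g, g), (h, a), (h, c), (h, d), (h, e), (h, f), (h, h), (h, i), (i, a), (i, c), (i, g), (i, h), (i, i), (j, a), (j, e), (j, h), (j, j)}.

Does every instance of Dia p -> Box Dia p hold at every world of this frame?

The schema 5 characterises exactly the Euclidean frames.
Euclidean: no — a R d and a R i, but not d R i.

No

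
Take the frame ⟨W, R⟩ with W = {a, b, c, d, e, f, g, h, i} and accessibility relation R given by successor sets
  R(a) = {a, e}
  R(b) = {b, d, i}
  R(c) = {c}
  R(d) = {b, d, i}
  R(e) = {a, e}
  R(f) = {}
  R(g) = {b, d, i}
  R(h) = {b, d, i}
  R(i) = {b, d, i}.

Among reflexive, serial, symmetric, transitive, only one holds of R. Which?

Reflexive: no — f is not related to itself.
Serial: no — f has no R-successor.
Symmetric: no — g R b but not b R g.
Transitive: yes — every two-step R-path is closed by a direct edge.
Only transitive holds.

transitive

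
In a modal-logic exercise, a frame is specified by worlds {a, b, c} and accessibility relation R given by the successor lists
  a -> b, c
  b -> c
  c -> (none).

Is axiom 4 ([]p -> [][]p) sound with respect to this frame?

By correspondence theory, 4 is valid on a frame iff R is transitive.
Transitive: yes — every two-step R-path is closed by a direct edge.

Yes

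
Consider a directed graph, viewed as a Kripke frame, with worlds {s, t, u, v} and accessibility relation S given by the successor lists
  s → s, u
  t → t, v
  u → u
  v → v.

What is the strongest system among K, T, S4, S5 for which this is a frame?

Reflexive (axiom T): yes — every world is S-related to itself.
Transitive (axiom 4): yes — every two-step S-path is closed by a direct edge.
Euclidean (axiom 5): no — s S u and s S s, but not u S s.
So F validates K, T, S4; S5 would additionally require S to be Euclidean. The strongest is S4.

S4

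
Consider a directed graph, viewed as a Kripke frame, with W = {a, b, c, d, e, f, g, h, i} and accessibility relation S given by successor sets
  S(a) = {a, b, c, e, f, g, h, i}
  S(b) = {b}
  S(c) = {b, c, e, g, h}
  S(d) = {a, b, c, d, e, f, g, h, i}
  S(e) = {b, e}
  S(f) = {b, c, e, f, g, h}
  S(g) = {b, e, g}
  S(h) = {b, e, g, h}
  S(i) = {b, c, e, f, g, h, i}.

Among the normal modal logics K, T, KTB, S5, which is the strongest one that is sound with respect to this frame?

Reflexive (axiom T): yes — every world is S-related to itself.
Symmetric (axiom B): no — a S b but not b S a.
Euclidean (axiom 5): no — a S b and a S c, but not b S c.
So F validates K, T; KTB would additionally require S to be symmetric. The strongest is T.

T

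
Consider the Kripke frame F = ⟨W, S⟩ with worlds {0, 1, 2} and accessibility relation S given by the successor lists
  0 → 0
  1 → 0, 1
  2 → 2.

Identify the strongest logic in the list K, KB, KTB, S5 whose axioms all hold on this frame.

Symmetric (axiom B): no — 1 S 0 but not 0 S 1.
Reflexive (axiom T): yes — every world is S-related to itself.
Euclidean (axiom 5): no — 1 S 0 and 1 S 1, but not 0 S 1.
So F validates K; KB would additionally require S to be symmetric. The strongest is K.

K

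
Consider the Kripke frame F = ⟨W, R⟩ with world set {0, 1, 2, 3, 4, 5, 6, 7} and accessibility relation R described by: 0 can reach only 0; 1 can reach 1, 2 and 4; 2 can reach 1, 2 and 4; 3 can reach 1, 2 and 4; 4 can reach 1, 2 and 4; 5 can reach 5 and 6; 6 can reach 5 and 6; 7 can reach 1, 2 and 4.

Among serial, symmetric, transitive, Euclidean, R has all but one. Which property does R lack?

symmetric

Serial: yes — every world has a successor (e.g. 0 R 0).
Symmetric: no — 3 R 1 but not 1 R 3.
Transitive: yes — every two-step R-path is closed by a direct edge.
Euclidean: yes — any two successors of a common world are R-related.
Only symmetric fails.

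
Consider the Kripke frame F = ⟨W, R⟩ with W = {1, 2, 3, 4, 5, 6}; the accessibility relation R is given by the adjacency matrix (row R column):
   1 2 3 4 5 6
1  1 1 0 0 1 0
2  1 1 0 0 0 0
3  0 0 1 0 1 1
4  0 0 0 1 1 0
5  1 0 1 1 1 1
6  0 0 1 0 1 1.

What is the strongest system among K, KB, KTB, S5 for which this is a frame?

Symmetric (axiom B): yes — every pair in R has its reverse in R.
Reflexive (axiom T): yes — every world is R-related to itself.
Euclidean (axiom 5): no — 1 R 2 and 1 R 5, but not 2 R 5.
So F validates K, KB, KTB; S5 would additionally require R to be Euclidean. The strongest is KTB.

KTB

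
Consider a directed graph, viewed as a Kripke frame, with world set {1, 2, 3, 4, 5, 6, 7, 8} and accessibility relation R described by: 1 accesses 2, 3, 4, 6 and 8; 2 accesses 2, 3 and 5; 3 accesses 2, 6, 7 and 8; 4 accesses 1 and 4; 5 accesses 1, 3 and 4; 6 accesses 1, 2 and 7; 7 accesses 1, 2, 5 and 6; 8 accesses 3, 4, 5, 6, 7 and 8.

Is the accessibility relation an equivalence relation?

Reflexive: no — 1 is not related to itself.
Symmetric: no — 1 R 2 but not 2 R 1.
Transitive: no — 1 R 2 and 2 R 5, but not 1 R 5.
So R is not an equivalence relation.

No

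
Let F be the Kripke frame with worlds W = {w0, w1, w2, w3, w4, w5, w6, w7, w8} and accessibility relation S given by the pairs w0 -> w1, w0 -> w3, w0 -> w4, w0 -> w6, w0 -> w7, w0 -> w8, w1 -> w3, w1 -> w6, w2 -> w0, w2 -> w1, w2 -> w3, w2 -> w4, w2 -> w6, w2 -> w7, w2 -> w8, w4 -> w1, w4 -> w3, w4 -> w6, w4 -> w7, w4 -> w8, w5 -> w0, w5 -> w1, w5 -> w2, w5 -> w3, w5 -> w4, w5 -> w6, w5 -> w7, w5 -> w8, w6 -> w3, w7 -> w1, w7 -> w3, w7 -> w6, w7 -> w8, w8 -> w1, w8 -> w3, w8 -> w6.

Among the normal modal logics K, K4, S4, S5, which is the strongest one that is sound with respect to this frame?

Transitive (axiom 4): yes — every two-step S-path is closed by a direct edge.
Reflexive (axiom T): no — w0 is not related to itself.
Euclidean (axiom 5): no — w0 S w1 and w0 S w4, but not w1 S w4.
So F validates K, K4; S4 would additionally require S to be reflexive. The strongest is K4.

K4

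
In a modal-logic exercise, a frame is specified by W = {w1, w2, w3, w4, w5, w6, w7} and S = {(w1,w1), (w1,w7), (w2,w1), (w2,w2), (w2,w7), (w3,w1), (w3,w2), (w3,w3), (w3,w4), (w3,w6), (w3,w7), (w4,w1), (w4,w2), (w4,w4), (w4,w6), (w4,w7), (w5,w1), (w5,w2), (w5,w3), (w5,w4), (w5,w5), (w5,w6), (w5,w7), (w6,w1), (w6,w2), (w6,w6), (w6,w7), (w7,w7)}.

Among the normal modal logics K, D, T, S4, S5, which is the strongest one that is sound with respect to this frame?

S4

Serial (axiom D): yes — every world has a successor (e.g. w1 S w1).
Reflexive (axiom T): yes — every world is S-related to itself.
Transitive (axiom 4): yes — every two-step S-path is closed by a direct edge.
Euclidean (axiom 5): no — w2 S w7 and w2 S w1, but not w7 S w1.
So F validates K, D, T, S4; S5 would additionally require S to be Euclidean. The strongest is S4.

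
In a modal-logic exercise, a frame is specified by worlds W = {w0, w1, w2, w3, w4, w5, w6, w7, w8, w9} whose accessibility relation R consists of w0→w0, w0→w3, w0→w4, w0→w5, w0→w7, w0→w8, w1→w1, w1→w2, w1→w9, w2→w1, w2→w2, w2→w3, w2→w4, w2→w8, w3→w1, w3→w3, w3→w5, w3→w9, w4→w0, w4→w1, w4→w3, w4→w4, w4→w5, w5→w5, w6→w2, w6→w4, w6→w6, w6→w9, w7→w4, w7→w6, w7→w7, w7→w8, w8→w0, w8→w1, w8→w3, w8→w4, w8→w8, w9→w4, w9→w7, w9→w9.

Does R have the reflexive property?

Reflexive: yes — every world is R-related to itself.

Yes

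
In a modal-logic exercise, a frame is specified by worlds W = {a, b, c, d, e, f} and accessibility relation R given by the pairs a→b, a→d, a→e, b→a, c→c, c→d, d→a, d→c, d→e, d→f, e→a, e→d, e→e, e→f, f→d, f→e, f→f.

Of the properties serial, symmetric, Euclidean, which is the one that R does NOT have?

Euclidean

Serial: yes — every world has a successor (e.g. a R b).
Symmetric: yes — every pair in R has its reverse in R.
Euclidean: no — a R b and a R d, but not b R d.
Only Euclidean fails.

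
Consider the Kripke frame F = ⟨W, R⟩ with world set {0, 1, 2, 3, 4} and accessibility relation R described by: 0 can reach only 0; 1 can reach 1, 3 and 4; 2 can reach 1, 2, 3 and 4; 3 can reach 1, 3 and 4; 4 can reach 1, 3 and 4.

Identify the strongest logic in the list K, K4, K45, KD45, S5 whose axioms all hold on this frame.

K4

Transitive (axiom 4): yes — every two-step R-path is closed by a direct edge.
Euclidean (axiom 5): no — 2 R 1 and 2 R 2, but not 1 R 2.
Serial (axiom D): yes — every world has a successor (e.g. 0 R 0).
Reflexive (axiom T): yes — every world is R-related to itself.
So F validates K, K4; K45 would additionally require R to be Euclidean. The strongest is K4.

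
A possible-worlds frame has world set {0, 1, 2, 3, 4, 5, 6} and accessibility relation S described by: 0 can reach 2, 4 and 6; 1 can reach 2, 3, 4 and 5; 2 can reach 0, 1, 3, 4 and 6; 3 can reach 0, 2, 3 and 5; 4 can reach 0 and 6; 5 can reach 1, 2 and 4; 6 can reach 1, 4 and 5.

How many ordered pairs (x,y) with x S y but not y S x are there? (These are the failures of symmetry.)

11

Enumerating: (0,6), (1,3), (1,4), (2,4), (2,6), (3,0), (3,5), (5,2), (5,4), (6,1), (6,5).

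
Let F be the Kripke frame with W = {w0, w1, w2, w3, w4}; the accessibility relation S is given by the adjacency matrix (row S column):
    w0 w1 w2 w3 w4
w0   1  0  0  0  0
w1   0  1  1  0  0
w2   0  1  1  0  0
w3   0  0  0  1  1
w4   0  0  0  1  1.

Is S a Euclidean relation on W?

Yes

Euclidean: yes — any two successors of a common world are S-related.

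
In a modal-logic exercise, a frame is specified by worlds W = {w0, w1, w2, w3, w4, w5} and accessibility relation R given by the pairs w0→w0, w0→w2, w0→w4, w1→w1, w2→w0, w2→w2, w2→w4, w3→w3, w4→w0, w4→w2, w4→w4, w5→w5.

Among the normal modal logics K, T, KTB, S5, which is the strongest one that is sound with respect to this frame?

Reflexive (axiom T): yes — every world is R-related to itself.
Symmetric (axiom B): yes — every pair in R has its reverse in R.
Euclidean (axiom 5): yes — any two successors of a common world are R-related.
So F validates K, T, KTB, S5. The strongest is S5.

S5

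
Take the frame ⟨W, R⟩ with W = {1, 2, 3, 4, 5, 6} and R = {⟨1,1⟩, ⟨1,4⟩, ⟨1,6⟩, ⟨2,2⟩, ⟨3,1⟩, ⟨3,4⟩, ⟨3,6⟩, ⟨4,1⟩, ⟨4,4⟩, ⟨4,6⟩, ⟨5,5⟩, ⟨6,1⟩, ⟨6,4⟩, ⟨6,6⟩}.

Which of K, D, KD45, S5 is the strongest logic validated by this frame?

KD45

Serial (axiom D): yes — every world has a successor (e.g. 1 R 1).
Euclidean (axiom 5): yes — any two successors of a common world are R-related.
Transitive (axiom 4): yes — every two-step R-path is closed by a direct edge.
Reflexive (axiom T): no — 3 is not related to itself.
So F validates K, D, KD45; S5 would additionally require R to be reflexive. The strongest is KD45.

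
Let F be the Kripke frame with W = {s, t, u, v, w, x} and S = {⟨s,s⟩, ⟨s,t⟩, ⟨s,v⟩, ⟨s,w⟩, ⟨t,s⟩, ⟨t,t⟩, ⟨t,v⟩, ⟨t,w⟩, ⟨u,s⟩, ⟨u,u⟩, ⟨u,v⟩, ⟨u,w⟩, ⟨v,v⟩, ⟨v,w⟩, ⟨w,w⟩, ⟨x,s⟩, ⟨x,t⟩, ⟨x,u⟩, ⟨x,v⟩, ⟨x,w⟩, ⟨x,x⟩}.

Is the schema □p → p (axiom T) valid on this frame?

By correspondence theory, T is valid on a frame iff S is reflexive.
Reflexive: yes — every world is S-related to itself.

Yes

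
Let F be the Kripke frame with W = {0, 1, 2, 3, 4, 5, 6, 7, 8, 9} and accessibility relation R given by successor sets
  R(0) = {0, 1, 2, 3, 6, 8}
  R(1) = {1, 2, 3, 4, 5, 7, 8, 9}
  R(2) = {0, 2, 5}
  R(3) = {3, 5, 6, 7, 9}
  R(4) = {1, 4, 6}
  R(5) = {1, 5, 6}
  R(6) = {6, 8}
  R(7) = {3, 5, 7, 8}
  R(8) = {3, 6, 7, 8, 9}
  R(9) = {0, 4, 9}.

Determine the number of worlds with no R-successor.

0

R is serial; there are no such worlds.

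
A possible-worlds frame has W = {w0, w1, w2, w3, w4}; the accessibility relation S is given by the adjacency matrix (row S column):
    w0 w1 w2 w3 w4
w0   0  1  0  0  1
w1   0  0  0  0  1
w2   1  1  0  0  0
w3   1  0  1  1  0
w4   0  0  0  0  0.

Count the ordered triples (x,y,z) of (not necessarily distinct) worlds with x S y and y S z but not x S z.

Enumerating: (w2,w0,w4), (w2,w1,w4), (w3,w0,w1), (w3,w0,w4), (w3,w2,w1).

5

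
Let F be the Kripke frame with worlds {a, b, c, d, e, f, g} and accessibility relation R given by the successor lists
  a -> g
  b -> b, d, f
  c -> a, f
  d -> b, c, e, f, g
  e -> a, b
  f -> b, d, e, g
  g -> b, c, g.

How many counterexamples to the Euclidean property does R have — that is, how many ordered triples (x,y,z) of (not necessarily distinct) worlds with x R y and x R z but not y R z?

Enumerating: (b,d,d), (b,f,f), (c,a,a), (c,a,f), (c,f,a), (c,f,f), (d,b,c), (d,b,e), (d,b,g), (d,c,b), (d,c,c), (d,c,e), … and 25 more.
Total: 37.

37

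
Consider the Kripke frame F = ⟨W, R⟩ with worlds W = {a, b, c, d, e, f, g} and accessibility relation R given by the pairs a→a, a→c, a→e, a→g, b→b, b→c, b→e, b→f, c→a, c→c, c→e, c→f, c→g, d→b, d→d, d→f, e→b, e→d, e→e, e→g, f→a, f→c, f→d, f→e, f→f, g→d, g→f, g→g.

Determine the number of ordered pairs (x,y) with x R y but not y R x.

Enumerating: (a,e), (a,g), (b,c), (b,f), (c,e), (c,g), (d,b), (e,d), (e,g), (f,a), (f,e), (g,d), (g,f).

13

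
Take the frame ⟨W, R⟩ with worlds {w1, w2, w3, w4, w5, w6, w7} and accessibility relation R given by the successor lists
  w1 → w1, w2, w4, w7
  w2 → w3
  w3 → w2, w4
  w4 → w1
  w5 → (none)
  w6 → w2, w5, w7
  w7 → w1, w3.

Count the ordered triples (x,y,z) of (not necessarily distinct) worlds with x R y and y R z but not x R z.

Enumerating: (w1,w2,w3), (w1,w7,w3), (w2,w3,w2), (w2,w3,w4), (w3,w2,w3), (w3,w4,w1), (w4,w1,w2), (w4,w1,w4), (w4,w1,w7), (w6,w2,w3), (w6,w7,w1), (w6,w7,w3), (w7,w1,w2), (w7,w1,w4), (w7,w1,w7), (w7,w3,w2), (w7,w3,w4).

17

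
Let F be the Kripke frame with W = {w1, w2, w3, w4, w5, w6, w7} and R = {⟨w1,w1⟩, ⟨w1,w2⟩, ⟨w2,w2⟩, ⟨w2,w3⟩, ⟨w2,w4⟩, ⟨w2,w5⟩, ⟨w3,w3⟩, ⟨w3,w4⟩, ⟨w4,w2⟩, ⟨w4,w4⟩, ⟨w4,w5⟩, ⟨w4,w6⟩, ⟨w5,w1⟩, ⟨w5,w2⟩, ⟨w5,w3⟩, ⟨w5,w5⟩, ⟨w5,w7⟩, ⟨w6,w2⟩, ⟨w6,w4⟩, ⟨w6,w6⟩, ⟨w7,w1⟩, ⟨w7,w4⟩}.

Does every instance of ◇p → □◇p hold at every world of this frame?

By correspondence theory, 5 is valid on a frame iff R is Euclidean.
Euclidean: no — w2 R w3 and w2 R w5, but not w3 R w5.

No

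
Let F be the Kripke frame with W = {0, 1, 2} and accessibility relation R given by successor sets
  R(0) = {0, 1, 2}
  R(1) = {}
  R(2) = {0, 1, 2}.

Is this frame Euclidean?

No

Euclidean: no — 0 R 1 and 0 R 2, but not 1 R 2.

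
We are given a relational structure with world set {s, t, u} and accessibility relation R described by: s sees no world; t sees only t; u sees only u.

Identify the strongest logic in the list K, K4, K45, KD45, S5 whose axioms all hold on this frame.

Transitive (axiom 4): yes — every two-step R-path is closed by a direct edge.
Euclidean (axiom 5): yes — any two successors of a common world are R-related.
Serial (axiom D): no — s has no R-successor.
Reflexive (axiom T): no — s is not related to itself.
So F validates K, K4, K45; KD45 would additionally require R to be serial. The strongest is K45.

K45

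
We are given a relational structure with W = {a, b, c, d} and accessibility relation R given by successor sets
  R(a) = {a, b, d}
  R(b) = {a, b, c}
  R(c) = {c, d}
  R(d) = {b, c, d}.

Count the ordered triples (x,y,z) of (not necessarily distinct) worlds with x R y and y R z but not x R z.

6

Enumerating: (a,b,c), (a,d,c), (b,a,d), (b,c,d), (c,d,b), (d,b,a).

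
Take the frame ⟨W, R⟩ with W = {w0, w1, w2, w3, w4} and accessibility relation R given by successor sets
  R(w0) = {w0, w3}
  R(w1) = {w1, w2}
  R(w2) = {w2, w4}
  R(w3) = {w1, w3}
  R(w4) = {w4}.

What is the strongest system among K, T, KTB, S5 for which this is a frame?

Reflexive (axiom T): yes — every world is R-related to itself.
Symmetric (axiom B): no — w0 R w3 but not w3 R w0.
Euclidean (axiom 5): no — w0 R w3 and w0 R w0, but not w3 R w0.
So F validates K, T; KTB would additionally require R to be symmetric. The strongest is T.

T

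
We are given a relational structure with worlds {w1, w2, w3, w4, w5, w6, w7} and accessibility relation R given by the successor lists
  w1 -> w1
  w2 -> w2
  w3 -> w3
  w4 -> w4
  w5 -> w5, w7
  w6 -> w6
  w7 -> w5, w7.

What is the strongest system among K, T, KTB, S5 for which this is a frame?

Reflexive (axiom T): yes — every world is R-related to itself.
Symmetric (axiom B): yes — every pair in R has its reverse in R.
Euclidean (axiom 5): yes — any two successors of a common world are R-related.
So F validates K, T, KTB, S5. The strongest is S5.

S5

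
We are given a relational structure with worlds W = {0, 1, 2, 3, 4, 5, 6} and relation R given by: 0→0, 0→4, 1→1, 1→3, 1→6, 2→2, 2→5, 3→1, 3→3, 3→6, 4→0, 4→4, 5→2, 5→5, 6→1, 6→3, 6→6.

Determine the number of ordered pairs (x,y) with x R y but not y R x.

R is symmetric; there are no such tuples.

0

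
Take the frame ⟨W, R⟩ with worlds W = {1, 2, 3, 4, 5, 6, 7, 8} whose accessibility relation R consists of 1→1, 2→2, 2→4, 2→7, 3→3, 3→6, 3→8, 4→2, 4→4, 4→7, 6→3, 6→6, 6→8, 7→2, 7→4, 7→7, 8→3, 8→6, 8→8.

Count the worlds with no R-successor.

1

Enumerating: 5.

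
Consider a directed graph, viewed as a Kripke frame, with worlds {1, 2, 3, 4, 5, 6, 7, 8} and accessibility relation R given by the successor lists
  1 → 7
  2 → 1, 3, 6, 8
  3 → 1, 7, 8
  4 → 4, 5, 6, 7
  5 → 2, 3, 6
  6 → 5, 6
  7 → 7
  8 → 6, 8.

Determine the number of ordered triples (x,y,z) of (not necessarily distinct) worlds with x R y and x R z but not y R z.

Enumerating: (2,1,1), (2,1,3), (2,1,6), (2,1,8), (2,3,3), (2,3,6), (2,6,1), (2,6,3), (2,6,8), (2,8,1), (2,8,3), (3,1,1), … and 21 more.
Total: 33.

33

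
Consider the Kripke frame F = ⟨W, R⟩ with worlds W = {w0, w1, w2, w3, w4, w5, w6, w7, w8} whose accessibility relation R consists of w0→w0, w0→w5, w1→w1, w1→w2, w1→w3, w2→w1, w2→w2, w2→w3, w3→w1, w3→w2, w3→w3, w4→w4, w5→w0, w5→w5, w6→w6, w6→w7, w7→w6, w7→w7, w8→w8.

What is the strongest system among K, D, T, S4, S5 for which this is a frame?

S5

Serial (axiom D): yes — every world has a successor (e.g. w0 R w0).
Reflexive (axiom T): yes — every world is R-related to itself.
Transitive (axiom 4): yes — every two-step R-path is closed by a direct edge.
Euclidean (axiom 5): yes — any two successors of a common world are R-related.
So F validates K, D, T, S4, S5. The strongest is S5.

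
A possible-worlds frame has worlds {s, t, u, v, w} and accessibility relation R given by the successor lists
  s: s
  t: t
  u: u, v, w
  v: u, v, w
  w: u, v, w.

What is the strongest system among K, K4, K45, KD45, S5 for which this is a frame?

Transitive (axiom 4): yes — every two-step R-path is closed by a direct edge.
Euclidean (axiom 5): yes — any two successors of a common world are R-related.
Serial (axiom D): yes — every world has a successor (e.g. s R s).
Reflexive (axiom T): yes — every world is R-related to itself.
So F validates K, K4, K45, KD45, S5. The strongest is S5.

S5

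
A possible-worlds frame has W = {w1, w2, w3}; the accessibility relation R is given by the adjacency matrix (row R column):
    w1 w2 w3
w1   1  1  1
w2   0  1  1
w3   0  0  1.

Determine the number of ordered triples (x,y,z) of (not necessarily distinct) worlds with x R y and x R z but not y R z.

Enumerating: (w1,w2,w1), (w1,w3,w1), (w1,w3,w2), (w2,w3,w2).

4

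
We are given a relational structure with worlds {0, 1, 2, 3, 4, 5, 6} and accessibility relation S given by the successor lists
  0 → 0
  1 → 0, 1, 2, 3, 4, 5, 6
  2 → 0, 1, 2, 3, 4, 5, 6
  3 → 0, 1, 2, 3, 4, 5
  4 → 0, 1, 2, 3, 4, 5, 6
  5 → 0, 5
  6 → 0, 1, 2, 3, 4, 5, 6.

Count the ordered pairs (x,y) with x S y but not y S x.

12

Enumerating: (1,0), (1,5), (2,0), (2,5), (3,0), (3,5), (4,0), (4,5), (5,0), (6,0), (6,3), (6,5).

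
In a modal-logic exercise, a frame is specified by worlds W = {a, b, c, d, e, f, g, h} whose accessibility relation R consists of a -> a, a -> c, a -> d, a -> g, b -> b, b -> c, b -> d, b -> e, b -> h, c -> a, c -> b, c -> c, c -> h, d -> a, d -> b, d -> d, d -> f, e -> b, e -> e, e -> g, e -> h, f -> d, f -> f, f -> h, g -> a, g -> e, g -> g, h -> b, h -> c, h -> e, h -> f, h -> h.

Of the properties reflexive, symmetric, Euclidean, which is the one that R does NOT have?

Reflexive: yes — every world is R-related to itself.
Symmetric: yes — every pair in R has its reverse in R.
Euclidean: no — a R c and a R d, but not c R d.
Only Euclidean fails.

Euclidean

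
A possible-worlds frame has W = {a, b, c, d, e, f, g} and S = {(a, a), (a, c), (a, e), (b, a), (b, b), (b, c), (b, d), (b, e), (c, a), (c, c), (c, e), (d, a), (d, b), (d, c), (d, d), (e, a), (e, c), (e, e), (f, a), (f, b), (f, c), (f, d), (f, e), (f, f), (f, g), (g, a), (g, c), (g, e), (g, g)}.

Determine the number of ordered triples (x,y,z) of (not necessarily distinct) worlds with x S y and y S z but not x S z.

3

Enumerating: (d,a,e), (d,b,e), (d,c,e).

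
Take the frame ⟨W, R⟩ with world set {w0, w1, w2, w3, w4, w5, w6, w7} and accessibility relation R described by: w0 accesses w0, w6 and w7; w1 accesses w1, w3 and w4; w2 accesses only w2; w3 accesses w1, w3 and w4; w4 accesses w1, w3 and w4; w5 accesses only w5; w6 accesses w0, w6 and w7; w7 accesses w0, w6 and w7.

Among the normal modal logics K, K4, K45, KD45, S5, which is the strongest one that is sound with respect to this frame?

Transitive (axiom 4): yes — every two-step R-path is closed by a direct edge.
Euclidean (axiom 5): yes — any two successors of a common world are R-related.
Serial (axiom D): yes — every world has a successor (e.g. w0 R w0).
Reflexive (axiom T): yes — every world is R-related to itself.
So F validates K, K4, K45, KD45, S5. The strongest is S5.

S5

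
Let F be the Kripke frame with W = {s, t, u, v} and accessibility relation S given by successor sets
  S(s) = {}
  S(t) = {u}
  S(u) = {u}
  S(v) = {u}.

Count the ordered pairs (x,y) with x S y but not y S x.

2

Enumerating: (t,u), (v,u).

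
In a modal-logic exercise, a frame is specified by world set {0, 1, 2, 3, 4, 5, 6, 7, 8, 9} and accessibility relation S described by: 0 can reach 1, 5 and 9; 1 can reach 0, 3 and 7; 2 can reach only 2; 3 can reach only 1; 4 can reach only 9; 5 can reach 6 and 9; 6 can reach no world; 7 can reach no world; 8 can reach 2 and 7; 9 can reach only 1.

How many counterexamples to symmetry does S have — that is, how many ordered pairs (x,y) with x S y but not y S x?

9

Enumerating: (0,5), (0,9), (1,7), (4,9), (5,6), (5,9), (8,2), (8,7), (9,1).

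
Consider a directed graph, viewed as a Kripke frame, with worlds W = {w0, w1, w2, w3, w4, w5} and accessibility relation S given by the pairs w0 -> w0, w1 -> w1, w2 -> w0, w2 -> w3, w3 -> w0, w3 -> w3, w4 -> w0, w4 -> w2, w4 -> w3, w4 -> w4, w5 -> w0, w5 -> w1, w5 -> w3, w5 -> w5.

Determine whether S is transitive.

Yes

Transitive: yes — every two-step S-path is closed by a direct edge.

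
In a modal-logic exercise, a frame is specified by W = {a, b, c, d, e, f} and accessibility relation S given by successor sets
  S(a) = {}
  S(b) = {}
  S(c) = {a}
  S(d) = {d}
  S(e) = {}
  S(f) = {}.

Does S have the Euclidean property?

No

Euclidean: no — c S a and c S a, but not a S a.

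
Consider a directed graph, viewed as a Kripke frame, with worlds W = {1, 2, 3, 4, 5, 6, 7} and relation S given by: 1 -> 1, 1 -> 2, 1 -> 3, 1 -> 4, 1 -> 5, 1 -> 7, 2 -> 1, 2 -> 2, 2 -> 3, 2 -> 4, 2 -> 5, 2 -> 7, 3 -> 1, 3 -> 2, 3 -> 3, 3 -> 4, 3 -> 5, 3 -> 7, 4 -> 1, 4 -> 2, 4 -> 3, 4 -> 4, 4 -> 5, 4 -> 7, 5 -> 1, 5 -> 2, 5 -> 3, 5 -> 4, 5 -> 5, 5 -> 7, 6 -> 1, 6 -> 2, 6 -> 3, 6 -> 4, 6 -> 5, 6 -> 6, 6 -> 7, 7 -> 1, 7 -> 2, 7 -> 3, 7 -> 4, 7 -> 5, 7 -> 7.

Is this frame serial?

Serial: yes — every world has a successor (e.g. 1 S 1).

Yes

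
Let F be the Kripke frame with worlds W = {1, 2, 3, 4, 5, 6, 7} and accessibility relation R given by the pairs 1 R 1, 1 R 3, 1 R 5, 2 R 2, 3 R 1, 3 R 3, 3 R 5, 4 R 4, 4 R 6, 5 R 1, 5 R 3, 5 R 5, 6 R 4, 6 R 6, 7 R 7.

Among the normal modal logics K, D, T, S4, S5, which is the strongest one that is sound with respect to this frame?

Serial (axiom D): yes — every world has a successor (e.g. 1 R 1).
Reflexive (axiom T): yes — every world is R-related to itself.
Transitive (axiom 4): yes — every two-step R-path is closed by a direct edge.
Euclidean (axiom 5): yes — any two successors of a common world are R-related.
So F validates K, D, T, S4, S5. The strongest is S5.

S5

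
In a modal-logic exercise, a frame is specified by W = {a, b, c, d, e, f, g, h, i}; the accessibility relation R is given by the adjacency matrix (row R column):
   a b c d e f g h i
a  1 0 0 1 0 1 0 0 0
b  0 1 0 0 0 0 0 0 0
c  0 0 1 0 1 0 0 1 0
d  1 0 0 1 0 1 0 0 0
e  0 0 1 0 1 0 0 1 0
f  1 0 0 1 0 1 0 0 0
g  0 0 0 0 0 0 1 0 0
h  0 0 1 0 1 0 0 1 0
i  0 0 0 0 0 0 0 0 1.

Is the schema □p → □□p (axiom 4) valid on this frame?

By correspondence theory, 4 is valid on a frame iff R is transitive.
Transitive: yes — every two-step R-path is closed by a direct edge.

Yes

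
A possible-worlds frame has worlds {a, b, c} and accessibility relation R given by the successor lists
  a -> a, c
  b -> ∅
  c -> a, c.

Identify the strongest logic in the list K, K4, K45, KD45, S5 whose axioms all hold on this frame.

K45

Transitive (axiom 4): yes — every two-step R-path is closed by a direct edge.
Euclidean (axiom 5): yes — any two successors of a common world are R-related.
Serial (axiom D): no — b has no R-successor.
Reflexive (axiom T): no — b is not related to itself.
So F validates K, K4, K45; KD45 would additionally require R to be serial. The strongest is K45.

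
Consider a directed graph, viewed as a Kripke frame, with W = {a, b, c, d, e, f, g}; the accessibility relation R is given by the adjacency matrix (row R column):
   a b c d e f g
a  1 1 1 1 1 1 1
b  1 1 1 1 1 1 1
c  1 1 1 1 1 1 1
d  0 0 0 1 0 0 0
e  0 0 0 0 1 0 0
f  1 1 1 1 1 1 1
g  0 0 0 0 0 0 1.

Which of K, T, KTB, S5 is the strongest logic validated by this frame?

Reflexive (axiom T): yes — every world is R-related to itself.
Symmetric (axiom B): no — a R d but not d R a.
Euclidean (axiom 5): no — a R d and a R b, but not d R b.
So F validates K, T; KTB would additionally require R to be symmetric. The strongest is T.

T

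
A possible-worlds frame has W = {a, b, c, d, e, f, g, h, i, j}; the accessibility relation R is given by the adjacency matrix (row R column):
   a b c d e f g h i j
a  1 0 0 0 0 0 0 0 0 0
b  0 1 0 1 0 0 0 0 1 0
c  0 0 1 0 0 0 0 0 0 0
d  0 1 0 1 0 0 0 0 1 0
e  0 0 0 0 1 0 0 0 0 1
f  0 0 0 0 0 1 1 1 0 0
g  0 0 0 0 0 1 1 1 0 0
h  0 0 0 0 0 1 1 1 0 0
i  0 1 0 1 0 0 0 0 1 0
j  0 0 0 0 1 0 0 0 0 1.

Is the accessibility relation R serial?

Yes

Serial: yes — every world has a successor (e.g. a R a).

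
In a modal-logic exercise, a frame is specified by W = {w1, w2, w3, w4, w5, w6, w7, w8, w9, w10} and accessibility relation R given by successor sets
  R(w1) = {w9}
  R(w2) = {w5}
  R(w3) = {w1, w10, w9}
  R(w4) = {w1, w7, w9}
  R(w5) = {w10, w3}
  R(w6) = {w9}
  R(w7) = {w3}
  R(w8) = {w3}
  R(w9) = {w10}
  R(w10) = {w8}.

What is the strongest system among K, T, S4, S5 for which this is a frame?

Reflexive (axiom T): no — w1 is not related to itself.
Transitive (axiom 4): no — w1 R w9 and w9 R w10, but not w1 R w10.
Euclidean (axiom 5): no — w3 R w1 and w3 R w10, but not w1 R w10.
So F validates K; T would additionally require R to be reflexive. The strongest is K.

K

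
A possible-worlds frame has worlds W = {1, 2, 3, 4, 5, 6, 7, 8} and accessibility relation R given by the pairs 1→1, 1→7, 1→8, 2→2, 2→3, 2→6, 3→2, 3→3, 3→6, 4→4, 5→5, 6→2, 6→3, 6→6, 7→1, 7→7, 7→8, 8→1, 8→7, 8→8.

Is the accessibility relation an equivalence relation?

Yes

Reflexive: yes — every world is R-related to itself.
Symmetric: yes — every pair in R has its reverse in R.
Transitive: yes — every two-step R-path is closed by a direct edge.
So R is an equivalence relation.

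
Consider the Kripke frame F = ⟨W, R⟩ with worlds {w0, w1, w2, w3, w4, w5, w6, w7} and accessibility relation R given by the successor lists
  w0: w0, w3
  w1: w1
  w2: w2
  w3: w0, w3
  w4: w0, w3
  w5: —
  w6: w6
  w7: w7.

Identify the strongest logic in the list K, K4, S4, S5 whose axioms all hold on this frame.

K4

Transitive (axiom 4): yes — every two-step R-path is closed by a direct edge.
Reflexive (axiom T): no — w4 is not related to itself.
Euclidean (axiom 5): yes — any two successors of a common world are R-related.
So F validates K, K4; S4 would additionally require R to be reflexive. The strongest is K4.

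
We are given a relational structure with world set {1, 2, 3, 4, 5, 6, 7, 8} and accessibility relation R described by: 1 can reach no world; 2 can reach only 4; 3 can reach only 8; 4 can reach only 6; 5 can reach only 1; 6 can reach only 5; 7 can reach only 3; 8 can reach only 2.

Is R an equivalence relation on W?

Reflexive: no — 1 is not related to itself.
Symmetric: no — 2 R 4 but not 4 R 2.
Transitive: no — 2 R 4 and 4 R 6, but not 2 R 6.
So R is not an equivalence relation.

No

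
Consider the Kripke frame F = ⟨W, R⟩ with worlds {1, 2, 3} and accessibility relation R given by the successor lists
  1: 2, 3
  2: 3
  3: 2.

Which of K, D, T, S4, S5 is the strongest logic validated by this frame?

Serial (axiom D): yes — every world has a successor (e.g. 1 R 2).
Reflexive (axiom T): no — 1 is not related to itself.
Transitive (axiom 4): no — 2 R 3 and 3 R 2, but not 2 R 2.
Euclidean (axiom 5): no — 1 R 2 and 1 R 2, but not 2 R 2.
So F validates K, D; T would additionally require R to be reflexive. The strongest is D.

D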